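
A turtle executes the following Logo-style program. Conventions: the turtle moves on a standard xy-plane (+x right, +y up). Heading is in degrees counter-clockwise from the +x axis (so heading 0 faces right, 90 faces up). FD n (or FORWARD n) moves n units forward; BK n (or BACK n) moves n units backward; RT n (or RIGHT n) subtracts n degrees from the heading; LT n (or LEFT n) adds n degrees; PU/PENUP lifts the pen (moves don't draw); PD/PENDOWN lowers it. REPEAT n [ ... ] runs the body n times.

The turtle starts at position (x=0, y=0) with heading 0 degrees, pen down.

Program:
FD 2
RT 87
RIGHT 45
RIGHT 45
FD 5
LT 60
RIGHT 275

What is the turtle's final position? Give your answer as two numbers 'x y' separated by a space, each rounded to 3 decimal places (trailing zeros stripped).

Answer: -2.993 -0.262

Derivation:
Executing turtle program step by step:
Start: pos=(0,0), heading=0, pen down
FD 2: (0,0) -> (2,0) [heading=0, draw]
RT 87: heading 0 -> 273
RT 45: heading 273 -> 228
RT 45: heading 228 -> 183
FD 5: (2,0) -> (-2.993,-0.262) [heading=183, draw]
LT 60: heading 183 -> 243
RT 275: heading 243 -> 328
Final: pos=(-2.993,-0.262), heading=328, 2 segment(s) drawn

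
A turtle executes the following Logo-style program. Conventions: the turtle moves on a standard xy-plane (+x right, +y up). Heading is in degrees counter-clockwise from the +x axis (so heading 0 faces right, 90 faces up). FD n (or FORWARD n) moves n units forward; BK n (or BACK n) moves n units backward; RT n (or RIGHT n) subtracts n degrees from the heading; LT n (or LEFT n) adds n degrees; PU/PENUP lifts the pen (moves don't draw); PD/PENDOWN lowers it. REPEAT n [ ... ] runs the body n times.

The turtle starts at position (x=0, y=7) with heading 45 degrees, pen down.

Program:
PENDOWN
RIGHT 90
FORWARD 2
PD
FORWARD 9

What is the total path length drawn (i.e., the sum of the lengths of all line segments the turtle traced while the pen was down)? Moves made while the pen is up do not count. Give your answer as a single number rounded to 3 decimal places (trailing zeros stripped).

Executing turtle program step by step:
Start: pos=(0,7), heading=45, pen down
PD: pen down
RT 90: heading 45 -> 315
FD 2: (0,7) -> (1.414,5.586) [heading=315, draw]
PD: pen down
FD 9: (1.414,5.586) -> (7.778,-0.778) [heading=315, draw]
Final: pos=(7.778,-0.778), heading=315, 2 segment(s) drawn

Segment lengths:
  seg 1: (0,7) -> (1.414,5.586), length = 2
  seg 2: (1.414,5.586) -> (7.778,-0.778), length = 9
Total = 11

Answer: 11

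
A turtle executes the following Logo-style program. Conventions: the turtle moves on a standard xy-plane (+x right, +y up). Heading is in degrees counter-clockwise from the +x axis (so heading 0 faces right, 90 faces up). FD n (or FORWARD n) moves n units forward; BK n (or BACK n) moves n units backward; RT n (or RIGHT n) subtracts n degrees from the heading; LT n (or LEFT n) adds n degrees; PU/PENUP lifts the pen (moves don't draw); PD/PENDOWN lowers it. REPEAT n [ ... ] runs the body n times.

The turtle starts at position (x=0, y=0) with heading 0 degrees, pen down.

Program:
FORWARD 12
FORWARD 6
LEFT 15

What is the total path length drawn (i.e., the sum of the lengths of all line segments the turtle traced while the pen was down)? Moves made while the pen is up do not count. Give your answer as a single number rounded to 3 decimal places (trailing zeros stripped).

Answer: 18

Derivation:
Executing turtle program step by step:
Start: pos=(0,0), heading=0, pen down
FD 12: (0,0) -> (12,0) [heading=0, draw]
FD 6: (12,0) -> (18,0) [heading=0, draw]
LT 15: heading 0 -> 15
Final: pos=(18,0), heading=15, 2 segment(s) drawn

Segment lengths:
  seg 1: (0,0) -> (12,0), length = 12
  seg 2: (12,0) -> (18,0), length = 6
Total = 18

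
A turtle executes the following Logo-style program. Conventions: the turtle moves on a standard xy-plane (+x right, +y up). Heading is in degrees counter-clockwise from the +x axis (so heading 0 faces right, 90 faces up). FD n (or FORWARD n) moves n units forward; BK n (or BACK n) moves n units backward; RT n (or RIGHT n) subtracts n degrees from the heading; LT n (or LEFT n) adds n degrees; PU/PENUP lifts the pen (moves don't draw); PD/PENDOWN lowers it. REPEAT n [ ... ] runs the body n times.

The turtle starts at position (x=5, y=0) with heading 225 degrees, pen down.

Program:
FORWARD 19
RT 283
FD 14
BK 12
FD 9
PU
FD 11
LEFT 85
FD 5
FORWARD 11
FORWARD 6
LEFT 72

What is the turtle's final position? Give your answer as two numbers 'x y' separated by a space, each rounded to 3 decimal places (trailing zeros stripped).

Executing turtle program step by step:
Start: pos=(5,0), heading=225, pen down
FD 19: (5,0) -> (-8.435,-13.435) [heading=225, draw]
RT 283: heading 225 -> 302
FD 14: (-8.435,-13.435) -> (-1.016,-25.308) [heading=302, draw]
BK 12: (-1.016,-25.308) -> (-7.375,-15.131) [heading=302, draw]
FD 9: (-7.375,-15.131) -> (-2.606,-22.764) [heading=302, draw]
PU: pen up
FD 11: (-2.606,-22.764) -> (3.223,-32.092) [heading=302, move]
LT 85: heading 302 -> 27
FD 5: (3.223,-32.092) -> (7.678,-29.822) [heading=27, move]
FD 11: (7.678,-29.822) -> (17.479,-24.828) [heading=27, move]
FD 6: (17.479,-24.828) -> (22.825,-22.104) [heading=27, move]
LT 72: heading 27 -> 99
Final: pos=(22.825,-22.104), heading=99, 4 segment(s) drawn

Answer: 22.825 -22.104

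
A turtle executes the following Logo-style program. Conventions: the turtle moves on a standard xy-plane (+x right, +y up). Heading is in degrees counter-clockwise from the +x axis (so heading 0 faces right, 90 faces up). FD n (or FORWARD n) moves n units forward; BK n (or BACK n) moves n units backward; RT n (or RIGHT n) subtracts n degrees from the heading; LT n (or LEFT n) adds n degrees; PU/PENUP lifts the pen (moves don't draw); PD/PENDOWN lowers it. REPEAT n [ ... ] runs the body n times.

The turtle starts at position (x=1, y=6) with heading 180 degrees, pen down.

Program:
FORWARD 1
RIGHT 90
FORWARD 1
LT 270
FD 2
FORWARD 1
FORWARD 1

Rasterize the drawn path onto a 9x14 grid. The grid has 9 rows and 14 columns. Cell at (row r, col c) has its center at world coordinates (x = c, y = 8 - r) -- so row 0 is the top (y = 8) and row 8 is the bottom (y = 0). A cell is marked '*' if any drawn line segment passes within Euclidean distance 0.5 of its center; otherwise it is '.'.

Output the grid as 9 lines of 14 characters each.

Answer: ..............
*****.........
**............
..............
..............
..............
..............
..............
..............

Derivation:
Segment 0: (1,6) -> (0,6)
Segment 1: (0,6) -> (0,7)
Segment 2: (0,7) -> (2,7)
Segment 3: (2,7) -> (3,7)
Segment 4: (3,7) -> (4,7)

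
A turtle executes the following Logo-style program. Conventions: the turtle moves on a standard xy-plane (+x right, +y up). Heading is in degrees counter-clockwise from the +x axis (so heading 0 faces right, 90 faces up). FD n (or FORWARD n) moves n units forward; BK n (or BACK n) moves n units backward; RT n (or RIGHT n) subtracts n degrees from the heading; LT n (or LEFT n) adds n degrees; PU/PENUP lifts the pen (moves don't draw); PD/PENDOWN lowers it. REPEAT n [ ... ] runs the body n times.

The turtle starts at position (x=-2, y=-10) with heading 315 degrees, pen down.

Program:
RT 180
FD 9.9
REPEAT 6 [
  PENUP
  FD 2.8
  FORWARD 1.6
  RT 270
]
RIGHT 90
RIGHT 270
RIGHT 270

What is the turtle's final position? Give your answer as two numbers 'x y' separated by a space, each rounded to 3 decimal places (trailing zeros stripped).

Executing turtle program step by step:
Start: pos=(-2,-10), heading=315, pen down
RT 180: heading 315 -> 135
FD 9.9: (-2,-10) -> (-9,-3) [heading=135, draw]
REPEAT 6 [
  -- iteration 1/6 --
  PU: pen up
  FD 2.8: (-9,-3) -> (-10.98,-1.02) [heading=135, move]
  FD 1.6: (-10.98,-1.02) -> (-12.112,0.112) [heading=135, move]
  RT 270: heading 135 -> 225
  -- iteration 2/6 --
  PU: pen up
  FD 2.8: (-12.112,0.112) -> (-14.092,-1.868) [heading=225, move]
  FD 1.6: (-14.092,-1.868) -> (-15.223,-3) [heading=225, move]
  RT 270: heading 225 -> 315
  -- iteration 3/6 --
  PU: pen up
  FD 2.8: (-15.223,-3) -> (-13.243,-4.98) [heading=315, move]
  FD 1.6: (-13.243,-4.98) -> (-12.112,-6.111) [heading=315, move]
  RT 270: heading 315 -> 45
  -- iteration 4/6 --
  PU: pen up
  FD 2.8: (-12.112,-6.111) -> (-10.132,-4.131) [heading=45, move]
  FD 1.6: (-10.132,-4.131) -> (-9,-3) [heading=45, move]
  RT 270: heading 45 -> 135
  -- iteration 5/6 --
  PU: pen up
  FD 2.8: (-9,-3) -> (-10.98,-1.02) [heading=135, move]
  FD 1.6: (-10.98,-1.02) -> (-12.112,0.112) [heading=135, move]
  RT 270: heading 135 -> 225
  -- iteration 6/6 --
  PU: pen up
  FD 2.8: (-12.112,0.112) -> (-14.092,-1.868) [heading=225, move]
  FD 1.6: (-14.092,-1.868) -> (-15.223,-3) [heading=225, move]
  RT 270: heading 225 -> 315
]
RT 90: heading 315 -> 225
RT 270: heading 225 -> 315
RT 270: heading 315 -> 45
Final: pos=(-15.223,-3), heading=45, 1 segment(s) drawn

Answer: -15.223 -3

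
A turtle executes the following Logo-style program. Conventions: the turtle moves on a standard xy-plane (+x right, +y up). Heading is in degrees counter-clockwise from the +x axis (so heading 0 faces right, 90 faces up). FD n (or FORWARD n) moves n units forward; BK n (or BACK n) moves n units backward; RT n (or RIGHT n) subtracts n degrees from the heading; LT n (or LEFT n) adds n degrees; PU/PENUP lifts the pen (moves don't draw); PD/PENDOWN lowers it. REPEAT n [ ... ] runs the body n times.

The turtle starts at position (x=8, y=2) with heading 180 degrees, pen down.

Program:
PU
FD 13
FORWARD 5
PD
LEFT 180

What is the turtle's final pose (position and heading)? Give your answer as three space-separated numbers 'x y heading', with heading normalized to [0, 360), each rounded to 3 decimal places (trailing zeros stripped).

Executing turtle program step by step:
Start: pos=(8,2), heading=180, pen down
PU: pen up
FD 13: (8,2) -> (-5,2) [heading=180, move]
FD 5: (-5,2) -> (-10,2) [heading=180, move]
PD: pen down
LT 180: heading 180 -> 0
Final: pos=(-10,2), heading=0, 0 segment(s) drawn

Answer: -10 2 0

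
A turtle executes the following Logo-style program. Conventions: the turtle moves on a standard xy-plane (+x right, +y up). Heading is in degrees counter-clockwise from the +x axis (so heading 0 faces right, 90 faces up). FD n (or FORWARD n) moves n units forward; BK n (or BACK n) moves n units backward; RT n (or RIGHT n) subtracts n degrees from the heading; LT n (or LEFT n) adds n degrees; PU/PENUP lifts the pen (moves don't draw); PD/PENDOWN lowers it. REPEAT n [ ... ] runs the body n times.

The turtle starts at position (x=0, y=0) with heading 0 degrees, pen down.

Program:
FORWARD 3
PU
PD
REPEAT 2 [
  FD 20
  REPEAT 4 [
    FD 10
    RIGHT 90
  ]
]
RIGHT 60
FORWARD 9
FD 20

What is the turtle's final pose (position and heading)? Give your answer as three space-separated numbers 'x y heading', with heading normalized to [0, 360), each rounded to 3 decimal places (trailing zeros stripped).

Answer: 57.5 -25.115 300

Derivation:
Executing turtle program step by step:
Start: pos=(0,0), heading=0, pen down
FD 3: (0,0) -> (3,0) [heading=0, draw]
PU: pen up
PD: pen down
REPEAT 2 [
  -- iteration 1/2 --
  FD 20: (3,0) -> (23,0) [heading=0, draw]
  REPEAT 4 [
    -- iteration 1/4 --
    FD 10: (23,0) -> (33,0) [heading=0, draw]
    RT 90: heading 0 -> 270
    -- iteration 2/4 --
    FD 10: (33,0) -> (33,-10) [heading=270, draw]
    RT 90: heading 270 -> 180
    -- iteration 3/4 --
    FD 10: (33,-10) -> (23,-10) [heading=180, draw]
    RT 90: heading 180 -> 90
    -- iteration 4/4 --
    FD 10: (23,-10) -> (23,0) [heading=90, draw]
    RT 90: heading 90 -> 0
  ]
  -- iteration 2/2 --
  FD 20: (23,0) -> (43,0) [heading=0, draw]
  REPEAT 4 [
    -- iteration 1/4 --
    FD 10: (43,0) -> (53,0) [heading=0, draw]
    RT 90: heading 0 -> 270
    -- iteration 2/4 --
    FD 10: (53,0) -> (53,-10) [heading=270, draw]
    RT 90: heading 270 -> 180
    -- iteration 3/4 --
    FD 10: (53,-10) -> (43,-10) [heading=180, draw]
    RT 90: heading 180 -> 90
    -- iteration 4/4 --
    FD 10: (43,-10) -> (43,0) [heading=90, draw]
    RT 90: heading 90 -> 0
  ]
]
RT 60: heading 0 -> 300
FD 9: (43,0) -> (47.5,-7.794) [heading=300, draw]
FD 20: (47.5,-7.794) -> (57.5,-25.115) [heading=300, draw]
Final: pos=(57.5,-25.115), heading=300, 13 segment(s) drawn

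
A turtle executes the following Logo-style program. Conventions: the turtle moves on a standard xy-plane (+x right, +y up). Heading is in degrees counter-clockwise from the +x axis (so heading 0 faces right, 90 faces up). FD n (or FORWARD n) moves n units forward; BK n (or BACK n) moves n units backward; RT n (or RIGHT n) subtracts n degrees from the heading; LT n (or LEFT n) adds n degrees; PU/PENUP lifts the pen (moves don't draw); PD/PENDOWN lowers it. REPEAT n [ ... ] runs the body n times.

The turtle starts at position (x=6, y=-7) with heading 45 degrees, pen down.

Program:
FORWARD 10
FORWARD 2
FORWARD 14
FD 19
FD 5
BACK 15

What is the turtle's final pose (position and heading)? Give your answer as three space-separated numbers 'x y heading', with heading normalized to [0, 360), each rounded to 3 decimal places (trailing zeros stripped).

Executing turtle program step by step:
Start: pos=(6,-7), heading=45, pen down
FD 10: (6,-7) -> (13.071,0.071) [heading=45, draw]
FD 2: (13.071,0.071) -> (14.485,1.485) [heading=45, draw]
FD 14: (14.485,1.485) -> (24.385,11.385) [heading=45, draw]
FD 19: (24.385,11.385) -> (37.82,24.82) [heading=45, draw]
FD 5: (37.82,24.82) -> (41.355,28.355) [heading=45, draw]
BK 15: (41.355,28.355) -> (30.749,17.749) [heading=45, draw]
Final: pos=(30.749,17.749), heading=45, 6 segment(s) drawn

Answer: 30.749 17.749 45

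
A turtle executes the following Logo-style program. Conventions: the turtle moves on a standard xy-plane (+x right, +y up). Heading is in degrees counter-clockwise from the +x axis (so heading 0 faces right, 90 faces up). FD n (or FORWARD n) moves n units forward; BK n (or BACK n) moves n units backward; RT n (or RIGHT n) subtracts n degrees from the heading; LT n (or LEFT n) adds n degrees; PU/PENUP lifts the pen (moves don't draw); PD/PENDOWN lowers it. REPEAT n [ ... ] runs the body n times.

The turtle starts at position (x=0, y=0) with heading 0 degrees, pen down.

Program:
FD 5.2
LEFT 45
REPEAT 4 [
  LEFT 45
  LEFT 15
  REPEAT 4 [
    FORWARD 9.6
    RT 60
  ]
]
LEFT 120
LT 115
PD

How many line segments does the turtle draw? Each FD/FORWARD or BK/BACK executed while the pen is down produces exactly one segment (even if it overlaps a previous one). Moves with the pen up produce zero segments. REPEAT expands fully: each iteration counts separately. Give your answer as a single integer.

Executing turtle program step by step:
Start: pos=(0,0), heading=0, pen down
FD 5.2: (0,0) -> (5.2,0) [heading=0, draw]
LT 45: heading 0 -> 45
REPEAT 4 [
  -- iteration 1/4 --
  LT 45: heading 45 -> 90
  LT 15: heading 90 -> 105
  REPEAT 4 [
    -- iteration 1/4 --
    FD 9.6: (5.2,0) -> (2.715,9.273) [heading=105, draw]
    RT 60: heading 105 -> 45
    -- iteration 2/4 --
    FD 9.6: (2.715,9.273) -> (9.504,16.061) [heading=45, draw]
    RT 60: heading 45 -> 345
    -- iteration 3/4 --
    FD 9.6: (9.504,16.061) -> (18.776,13.576) [heading=345, draw]
    RT 60: heading 345 -> 285
    -- iteration 4/4 --
    FD 9.6: (18.776,13.576) -> (21.261,4.304) [heading=285, draw]
    RT 60: heading 285 -> 225
  ]
  -- iteration 2/4 --
  LT 45: heading 225 -> 270
  LT 15: heading 270 -> 285
  REPEAT 4 [
    -- iteration 1/4 --
    FD 9.6: (21.261,4.304) -> (23.746,-4.969) [heading=285, draw]
    RT 60: heading 285 -> 225
    -- iteration 2/4 --
    FD 9.6: (23.746,-4.969) -> (16.958,-11.758) [heading=225, draw]
    RT 60: heading 225 -> 165
    -- iteration 3/4 --
    FD 9.6: (16.958,-11.758) -> (7.685,-9.273) [heading=165, draw]
    RT 60: heading 165 -> 105
    -- iteration 4/4 --
    FD 9.6: (7.685,-9.273) -> (5.2,0) [heading=105, draw]
    RT 60: heading 105 -> 45
  ]
  -- iteration 3/4 --
  LT 45: heading 45 -> 90
  LT 15: heading 90 -> 105
  REPEAT 4 [
    -- iteration 1/4 --
    FD 9.6: (5.2,0) -> (2.715,9.273) [heading=105, draw]
    RT 60: heading 105 -> 45
    -- iteration 2/4 --
    FD 9.6: (2.715,9.273) -> (9.504,16.061) [heading=45, draw]
    RT 60: heading 45 -> 345
    -- iteration 3/4 --
    FD 9.6: (9.504,16.061) -> (18.776,13.576) [heading=345, draw]
    RT 60: heading 345 -> 285
    -- iteration 4/4 --
    FD 9.6: (18.776,13.576) -> (21.261,4.304) [heading=285, draw]
    RT 60: heading 285 -> 225
  ]
  -- iteration 4/4 --
  LT 45: heading 225 -> 270
  LT 15: heading 270 -> 285
  REPEAT 4 [
    -- iteration 1/4 --
    FD 9.6: (21.261,4.304) -> (23.746,-4.969) [heading=285, draw]
    RT 60: heading 285 -> 225
    -- iteration 2/4 --
    FD 9.6: (23.746,-4.969) -> (16.958,-11.758) [heading=225, draw]
    RT 60: heading 225 -> 165
    -- iteration 3/4 --
    FD 9.6: (16.958,-11.758) -> (7.685,-9.273) [heading=165, draw]
    RT 60: heading 165 -> 105
    -- iteration 4/4 --
    FD 9.6: (7.685,-9.273) -> (5.2,0) [heading=105, draw]
    RT 60: heading 105 -> 45
  ]
]
LT 120: heading 45 -> 165
LT 115: heading 165 -> 280
PD: pen down
Final: pos=(5.2,0), heading=280, 17 segment(s) drawn
Segments drawn: 17

Answer: 17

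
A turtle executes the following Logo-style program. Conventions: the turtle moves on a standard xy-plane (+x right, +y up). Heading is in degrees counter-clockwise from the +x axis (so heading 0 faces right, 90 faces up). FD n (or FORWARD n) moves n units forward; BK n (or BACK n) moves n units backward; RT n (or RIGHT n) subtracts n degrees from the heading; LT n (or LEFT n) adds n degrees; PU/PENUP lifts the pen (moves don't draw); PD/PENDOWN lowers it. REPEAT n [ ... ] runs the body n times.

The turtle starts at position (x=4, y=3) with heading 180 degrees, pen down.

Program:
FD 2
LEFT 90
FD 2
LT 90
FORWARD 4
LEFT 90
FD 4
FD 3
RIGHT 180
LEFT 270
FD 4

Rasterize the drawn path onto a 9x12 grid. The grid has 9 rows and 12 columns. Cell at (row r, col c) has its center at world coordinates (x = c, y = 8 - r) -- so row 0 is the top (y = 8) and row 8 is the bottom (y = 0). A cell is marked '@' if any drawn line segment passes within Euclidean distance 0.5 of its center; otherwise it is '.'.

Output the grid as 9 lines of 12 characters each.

Segment 0: (4,3) -> (2,3)
Segment 1: (2,3) -> (2,1)
Segment 2: (2,1) -> (6,1)
Segment 3: (6,1) -> (6,5)
Segment 4: (6,5) -> (6,8)
Segment 5: (6,8) -> (2,8)

Answer: ..@@@@@.....
......@.....
......@.....
......@.....
......@.....
..@@@.@.....
..@...@.....
..@@@@@.....
............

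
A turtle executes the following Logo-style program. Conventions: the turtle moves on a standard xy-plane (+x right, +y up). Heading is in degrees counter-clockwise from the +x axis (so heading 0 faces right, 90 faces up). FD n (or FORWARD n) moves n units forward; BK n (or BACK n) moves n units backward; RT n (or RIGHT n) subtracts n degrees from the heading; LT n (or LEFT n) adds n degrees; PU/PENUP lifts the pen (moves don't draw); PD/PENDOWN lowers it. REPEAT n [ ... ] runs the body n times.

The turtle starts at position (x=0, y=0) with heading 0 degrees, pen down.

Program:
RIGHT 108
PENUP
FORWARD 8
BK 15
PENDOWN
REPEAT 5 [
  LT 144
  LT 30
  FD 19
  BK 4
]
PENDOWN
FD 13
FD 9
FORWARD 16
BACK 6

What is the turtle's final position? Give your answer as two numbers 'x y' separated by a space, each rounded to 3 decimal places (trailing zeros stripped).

Answer: 34.472 39.807

Derivation:
Executing turtle program step by step:
Start: pos=(0,0), heading=0, pen down
RT 108: heading 0 -> 252
PU: pen up
FD 8: (0,0) -> (-2.472,-7.608) [heading=252, move]
BK 15: (-2.472,-7.608) -> (2.163,6.657) [heading=252, move]
PD: pen down
REPEAT 5 [
  -- iteration 1/5 --
  LT 144: heading 252 -> 36
  LT 30: heading 36 -> 66
  FD 19: (2.163,6.657) -> (9.891,24.015) [heading=66, draw]
  BK 4: (9.891,24.015) -> (8.264,20.361) [heading=66, draw]
  -- iteration 2/5 --
  LT 144: heading 66 -> 210
  LT 30: heading 210 -> 240
  FD 19: (8.264,20.361) -> (-1.236,3.906) [heading=240, draw]
  BK 4: (-1.236,3.906) -> (0.764,7.37) [heading=240, draw]
  -- iteration 3/5 --
  LT 144: heading 240 -> 24
  LT 30: heading 24 -> 54
  FD 19: (0.764,7.37) -> (11.932,22.742) [heading=54, draw]
  BK 4: (11.932,22.742) -> (9.581,19.505) [heading=54, draw]
  -- iteration 4/5 --
  LT 144: heading 54 -> 198
  LT 30: heading 198 -> 228
  FD 19: (9.581,19.505) -> (-3.133,5.386) [heading=228, draw]
  BK 4: (-3.133,5.386) -> (-0.456,8.358) [heading=228, draw]
  -- iteration 5/5 --
  LT 144: heading 228 -> 12
  LT 30: heading 12 -> 42
  FD 19: (-0.456,8.358) -> (13.664,21.072) [heading=42, draw]
  BK 4: (13.664,21.072) -> (10.691,18.395) [heading=42, draw]
]
PD: pen down
FD 13: (10.691,18.395) -> (20.352,27.094) [heading=42, draw]
FD 9: (20.352,27.094) -> (27.04,33.116) [heading=42, draw]
FD 16: (27.04,33.116) -> (38.931,43.822) [heading=42, draw]
BK 6: (38.931,43.822) -> (34.472,39.807) [heading=42, draw]
Final: pos=(34.472,39.807), heading=42, 14 segment(s) drawn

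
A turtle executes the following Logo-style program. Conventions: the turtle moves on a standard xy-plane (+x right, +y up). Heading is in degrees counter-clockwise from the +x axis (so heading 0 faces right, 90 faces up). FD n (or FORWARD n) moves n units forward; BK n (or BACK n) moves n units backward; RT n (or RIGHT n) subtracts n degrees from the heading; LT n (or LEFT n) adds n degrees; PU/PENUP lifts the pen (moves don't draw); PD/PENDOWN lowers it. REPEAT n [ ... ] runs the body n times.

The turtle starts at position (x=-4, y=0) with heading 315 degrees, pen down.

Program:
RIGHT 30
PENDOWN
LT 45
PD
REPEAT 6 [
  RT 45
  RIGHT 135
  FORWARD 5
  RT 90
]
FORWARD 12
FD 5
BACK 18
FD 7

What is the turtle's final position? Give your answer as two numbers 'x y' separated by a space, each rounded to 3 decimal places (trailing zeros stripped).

Answer: -16.026 1.17

Derivation:
Executing turtle program step by step:
Start: pos=(-4,0), heading=315, pen down
RT 30: heading 315 -> 285
PD: pen down
LT 45: heading 285 -> 330
PD: pen down
REPEAT 6 [
  -- iteration 1/6 --
  RT 45: heading 330 -> 285
  RT 135: heading 285 -> 150
  FD 5: (-4,0) -> (-8.33,2.5) [heading=150, draw]
  RT 90: heading 150 -> 60
  -- iteration 2/6 --
  RT 45: heading 60 -> 15
  RT 135: heading 15 -> 240
  FD 5: (-8.33,2.5) -> (-10.83,-1.83) [heading=240, draw]
  RT 90: heading 240 -> 150
  -- iteration 3/6 --
  RT 45: heading 150 -> 105
  RT 135: heading 105 -> 330
  FD 5: (-10.83,-1.83) -> (-6.5,-4.33) [heading=330, draw]
  RT 90: heading 330 -> 240
  -- iteration 4/6 --
  RT 45: heading 240 -> 195
  RT 135: heading 195 -> 60
  FD 5: (-6.5,-4.33) -> (-4,0) [heading=60, draw]
  RT 90: heading 60 -> 330
  -- iteration 5/6 --
  RT 45: heading 330 -> 285
  RT 135: heading 285 -> 150
  FD 5: (-4,0) -> (-8.33,2.5) [heading=150, draw]
  RT 90: heading 150 -> 60
  -- iteration 6/6 --
  RT 45: heading 60 -> 15
  RT 135: heading 15 -> 240
  FD 5: (-8.33,2.5) -> (-10.83,-1.83) [heading=240, draw]
  RT 90: heading 240 -> 150
]
FD 12: (-10.83,-1.83) -> (-21.222,4.17) [heading=150, draw]
FD 5: (-21.222,4.17) -> (-25.553,6.67) [heading=150, draw]
BK 18: (-25.553,6.67) -> (-9.964,-2.33) [heading=150, draw]
FD 7: (-9.964,-2.33) -> (-16.026,1.17) [heading=150, draw]
Final: pos=(-16.026,1.17), heading=150, 10 segment(s) drawn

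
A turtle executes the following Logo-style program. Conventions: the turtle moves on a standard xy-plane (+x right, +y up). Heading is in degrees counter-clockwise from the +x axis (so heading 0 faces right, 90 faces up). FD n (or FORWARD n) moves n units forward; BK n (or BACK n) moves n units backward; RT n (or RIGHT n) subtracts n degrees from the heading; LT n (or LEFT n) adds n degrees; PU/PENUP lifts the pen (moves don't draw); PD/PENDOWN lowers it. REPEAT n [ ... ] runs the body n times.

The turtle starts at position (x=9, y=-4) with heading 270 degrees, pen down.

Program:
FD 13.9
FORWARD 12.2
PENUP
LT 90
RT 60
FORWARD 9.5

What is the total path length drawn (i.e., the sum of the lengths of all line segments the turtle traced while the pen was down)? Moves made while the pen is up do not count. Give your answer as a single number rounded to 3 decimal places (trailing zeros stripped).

Answer: 26.1

Derivation:
Executing turtle program step by step:
Start: pos=(9,-4), heading=270, pen down
FD 13.9: (9,-4) -> (9,-17.9) [heading=270, draw]
FD 12.2: (9,-17.9) -> (9,-30.1) [heading=270, draw]
PU: pen up
LT 90: heading 270 -> 0
RT 60: heading 0 -> 300
FD 9.5: (9,-30.1) -> (13.75,-38.327) [heading=300, move]
Final: pos=(13.75,-38.327), heading=300, 2 segment(s) drawn

Segment lengths:
  seg 1: (9,-4) -> (9,-17.9), length = 13.9
  seg 2: (9,-17.9) -> (9,-30.1), length = 12.2
Total = 26.1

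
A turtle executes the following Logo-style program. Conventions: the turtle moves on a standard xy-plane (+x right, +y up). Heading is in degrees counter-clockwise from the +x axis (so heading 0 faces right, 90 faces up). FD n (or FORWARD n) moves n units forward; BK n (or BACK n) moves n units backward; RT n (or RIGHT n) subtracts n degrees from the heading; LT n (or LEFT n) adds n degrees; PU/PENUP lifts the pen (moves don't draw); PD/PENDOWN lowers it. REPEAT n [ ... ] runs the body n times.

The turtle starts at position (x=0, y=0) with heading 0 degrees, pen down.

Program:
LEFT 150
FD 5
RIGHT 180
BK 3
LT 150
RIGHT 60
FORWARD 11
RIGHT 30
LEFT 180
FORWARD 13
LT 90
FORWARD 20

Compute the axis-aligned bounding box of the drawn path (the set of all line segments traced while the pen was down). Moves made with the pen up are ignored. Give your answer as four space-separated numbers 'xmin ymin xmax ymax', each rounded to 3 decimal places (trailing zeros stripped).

Answer: -12.687 -10.294 0 13.526

Derivation:
Executing turtle program step by step:
Start: pos=(0,0), heading=0, pen down
LT 150: heading 0 -> 150
FD 5: (0,0) -> (-4.33,2.5) [heading=150, draw]
RT 180: heading 150 -> 330
BK 3: (-4.33,2.5) -> (-6.928,4) [heading=330, draw]
LT 150: heading 330 -> 120
RT 60: heading 120 -> 60
FD 11: (-6.928,4) -> (-1.428,13.526) [heading=60, draw]
RT 30: heading 60 -> 30
LT 180: heading 30 -> 210
FD 13: (-1.428,13.526) -> (-12.687,7.026) [heading=210, draw]
LT 90: heading 210 -> 300
FD 20: (-12.687,7.026) -> (-2.687,-10.294) [heading=300, draw]
Final: pos=(-2.687,-10.294), heading=300, 5 segment(s) drawn

Segment endpoints: x in {-12.687, -6.928, -4.33, -2.687, -1.428, 0}, y in {-10.294, 0, 2.5, 4, 7.026, 13.526}
xmin=-12.687, ymin=-10.294, xmax=0, ymax=13.526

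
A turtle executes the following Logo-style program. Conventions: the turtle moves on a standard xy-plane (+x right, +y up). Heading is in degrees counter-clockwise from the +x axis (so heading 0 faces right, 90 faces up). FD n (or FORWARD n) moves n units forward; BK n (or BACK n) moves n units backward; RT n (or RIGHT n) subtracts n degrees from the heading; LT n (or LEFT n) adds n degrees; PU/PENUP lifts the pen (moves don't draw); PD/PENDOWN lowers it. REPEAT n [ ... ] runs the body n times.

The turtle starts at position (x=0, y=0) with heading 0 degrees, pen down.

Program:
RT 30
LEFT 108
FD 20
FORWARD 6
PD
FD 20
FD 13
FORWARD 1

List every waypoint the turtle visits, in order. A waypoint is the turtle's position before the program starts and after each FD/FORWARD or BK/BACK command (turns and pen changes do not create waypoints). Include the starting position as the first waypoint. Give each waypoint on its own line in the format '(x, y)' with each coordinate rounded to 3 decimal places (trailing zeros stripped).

Executing turtle program step by step:
Start: pos=(0,0), heading=0, pen down
RT 30: heading 0 -> 330
LT 108: heading 330 -> 78
FD 20: (0,0) -> (4.158,19.563) [heading=78, draw]
FD 6: (4.158,19.563) -> (5.406,25.432) [heading=78, draw]
PD: pen down
FD 20: (5.406,25.432) -> (9.564,44.995) [heading=78, draw]
FD 13: (9.564,44.995) -> (12.267,57.711) [heading=78, draw]
FD 1: (12.267,57.711) -> (12.475,58.689) [heading=78, draw]
Final: pos=(12.475,58.689), heading=78, 5 segment(s) drawn
Waypoints (6 total):
(0, 0)
(4.158, 19.563)
(5.406, 25.432)
(9.564, 44.995)
(12.267, 57.711)
(12.475, 58.689)

Answer: (0, 0)
(4.158, 19.563)
(5.406, 25.432)
(9.564, 44.995)
(12.267, 57.711)
(12.475, 58.689)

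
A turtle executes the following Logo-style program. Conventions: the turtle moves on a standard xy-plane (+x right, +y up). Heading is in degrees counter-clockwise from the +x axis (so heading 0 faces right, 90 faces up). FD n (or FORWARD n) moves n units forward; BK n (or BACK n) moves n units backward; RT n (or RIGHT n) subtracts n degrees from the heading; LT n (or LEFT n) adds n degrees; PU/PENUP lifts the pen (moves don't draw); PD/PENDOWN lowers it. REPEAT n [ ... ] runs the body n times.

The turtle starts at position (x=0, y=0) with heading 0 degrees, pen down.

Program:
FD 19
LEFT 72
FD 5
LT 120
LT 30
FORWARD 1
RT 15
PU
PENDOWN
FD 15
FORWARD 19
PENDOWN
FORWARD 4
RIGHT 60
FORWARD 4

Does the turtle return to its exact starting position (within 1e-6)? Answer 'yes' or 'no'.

Executing turtle program step by step:
Start: pos=(0,0), heading=0, pen down
FD 19: (0,0) -> (19,0) [heading=0, draw]
LT 72: heading 0 -> 72
FD 5: (19,0) -> (20.545,4.755) [heading=72, draw]
LT 120: heading 72 -> 192
LT 30: heading 192 -> 222
FD 1: (20.545,4.755) -> (19.802,4.086) [heading=222, draw]
RT 15: heading 222 -> 207
PU: pen up
PD: pen down
FD 15: (19.802,4.086) -> (6.437,-2.724) [heading=207, draw]
FD 19: (6.437,-2.724) -> (-10.492,-11.35) [heading=207, draw]
PD: pen down
FD 4: (-10.492,-11.35) -> (-14.056,-13.165) [heading=207, draw]
RT 60: heading 207 -> 147
FD 4: (-14.056,-13.165) -> (-17.411,-10.987) [heading=147, draw]
Final: pos=(-17.411,-10.987), heading=147, 7 segment(s) drawn

Start position: (0, 0)
Final position: (-17.411, -10.987)
Distance = 20.588; >= 1e-6 -> NOT closed

Answer: no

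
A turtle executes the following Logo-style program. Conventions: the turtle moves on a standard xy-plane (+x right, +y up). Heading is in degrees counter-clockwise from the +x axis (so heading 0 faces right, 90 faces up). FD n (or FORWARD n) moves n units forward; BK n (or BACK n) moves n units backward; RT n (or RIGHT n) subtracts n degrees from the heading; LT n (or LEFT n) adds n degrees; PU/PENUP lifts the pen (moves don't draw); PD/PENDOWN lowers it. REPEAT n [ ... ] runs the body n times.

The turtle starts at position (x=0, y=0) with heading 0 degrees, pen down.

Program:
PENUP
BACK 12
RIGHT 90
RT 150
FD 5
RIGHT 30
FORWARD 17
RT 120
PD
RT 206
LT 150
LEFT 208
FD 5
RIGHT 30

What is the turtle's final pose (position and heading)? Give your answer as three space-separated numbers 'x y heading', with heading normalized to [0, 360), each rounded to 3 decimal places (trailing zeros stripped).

Executing turtle program step by step:
Start: pos=(0,0), heading=0, pen down
PU: pen up
BK 12: (0,0) -> (-12,0) [heading=0, move]
RT 90: heading 0 -> 270
RT 150: heading 270 -> 120
FD 5: (-12,0) -> (-14.5,4.33) [heading=120, move]
RT 30: heading 120 -> 90
FD 17: (-14.5,4.33) -> (-14.5,21.33) [heading=90, move]
RT 120: heading 90 -> 330
PD: pen down
RT 206: heading 330 -> 124
LT 150: heading 124 -> 274
LT 208: heading 274 -> 122
FD 5: (-14.5,21.33) -> (-17.15,25.57) [heading=122, draw]
RT 30: heading 122 -> 92
Final: pos=(-17.15,25.57), heading=92, 1 segment(s) drawn

Answer: -17.15 25.57 92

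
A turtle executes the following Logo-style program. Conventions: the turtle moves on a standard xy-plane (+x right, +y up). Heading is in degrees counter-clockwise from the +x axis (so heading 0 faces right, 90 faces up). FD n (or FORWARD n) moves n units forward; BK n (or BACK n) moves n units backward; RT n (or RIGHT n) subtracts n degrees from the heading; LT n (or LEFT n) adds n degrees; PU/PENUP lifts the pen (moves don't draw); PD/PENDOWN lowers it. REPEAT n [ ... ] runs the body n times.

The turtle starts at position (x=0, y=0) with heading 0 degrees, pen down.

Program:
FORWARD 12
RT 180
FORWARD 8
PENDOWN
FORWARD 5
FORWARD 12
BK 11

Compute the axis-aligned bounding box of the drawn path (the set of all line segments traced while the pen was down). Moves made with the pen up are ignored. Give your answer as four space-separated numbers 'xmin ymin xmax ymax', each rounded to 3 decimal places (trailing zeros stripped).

Executing turtle program step by step:
Start: pos=(0,0), heading=0, pen down
FD 12: (0,0) -> (12,0) [heading=0, draw]
RT 180: heading 0 -> 180
FD 8: (12,0) -> (4,0) [heading=180, draw]
PD: pen down
FD 5: (4,0) -> (-1,0) [heading=180, draw]
FD 12: (-1,0) -> (-13,0) [heading=180, draw]
BK 11: (-13,0) -> (-2,0) [heading=180, draw]
Final: pos=(-2,0), heading=180, 5 segment(s) drawn

Segment endpoints: x in {-13, -2, -1, 0, 4, 12}, y in {0, 0, 0, 0, 0}
xmin=-13, ymin=0, xmax=12, ymax=0

Answer: -13 0 12 0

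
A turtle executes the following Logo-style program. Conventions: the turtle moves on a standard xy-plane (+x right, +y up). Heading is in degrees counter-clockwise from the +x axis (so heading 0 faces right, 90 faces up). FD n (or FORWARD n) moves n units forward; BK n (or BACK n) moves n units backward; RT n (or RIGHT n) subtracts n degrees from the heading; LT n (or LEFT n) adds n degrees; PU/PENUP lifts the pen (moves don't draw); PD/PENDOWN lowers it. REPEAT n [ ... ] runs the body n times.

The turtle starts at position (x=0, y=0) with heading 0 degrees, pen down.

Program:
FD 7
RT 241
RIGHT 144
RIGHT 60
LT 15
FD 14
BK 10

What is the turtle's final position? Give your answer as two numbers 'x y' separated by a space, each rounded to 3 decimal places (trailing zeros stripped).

Answer: 8.368 -3.759

Derivation:
Executing turtle program step by step:
Start: pos=(0,0), heading=0, pen down
FD 7: (0,0) -> (7,0) [heading=0, draw]
RT 241: heading 0 -> 119
RT 144: heading 119 -> 335
RT 60: heading 335 -> 275
LT 15: heading 275 -> 290
FD 14: (7,0) -> (11.788,-13.156) [heading=290, draw]
BK 10: (11.788,-13.156) -> (8.368,-3.759) [heading=290, draw]
Final: pos=(8.368,-3.759), heading=290, 3 segment(s) drawn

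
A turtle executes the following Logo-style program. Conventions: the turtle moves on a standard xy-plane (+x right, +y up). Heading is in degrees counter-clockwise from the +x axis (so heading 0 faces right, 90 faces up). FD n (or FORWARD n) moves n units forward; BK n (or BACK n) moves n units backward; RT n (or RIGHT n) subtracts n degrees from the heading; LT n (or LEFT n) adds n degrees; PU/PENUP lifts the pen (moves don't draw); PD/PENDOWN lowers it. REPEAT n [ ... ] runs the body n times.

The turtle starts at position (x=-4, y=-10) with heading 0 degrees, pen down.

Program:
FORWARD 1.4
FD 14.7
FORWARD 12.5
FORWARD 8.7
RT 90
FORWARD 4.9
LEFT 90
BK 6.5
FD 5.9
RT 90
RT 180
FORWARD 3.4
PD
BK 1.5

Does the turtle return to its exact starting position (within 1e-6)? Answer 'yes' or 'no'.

Answer: no

Derivation:
Executing turtle program step by step:
Start: pos=(-4,-10), heading=0, pen down
FD 1.4: (-4,-10) -> (-2.6,-10) [heading=0, draw]
FD 14.7: (-2.6,-10) -> (12.1,-10) [heading=0, draw]
FD 12.5: (12.1,-10) -> (24.6,-10) [heading=0, draw]
FD 8.7: (24.6,-10) -> (33.3,-10) [heading=0, draw]
RT 90: heading 0 -> 270
FD 4.9: (33.3,-10) -> (33.3,-14.9) [heading=270, draw]
LT 90: heading 270 -> 0
BK 6.5: (33.3,-14.9) -> (26.8,-14.9) [heading=0, draw]
FD 5.9: (26.8,-14.9) -> (32.7,-14.9) [heading=0, draw]
RT 90: heading 0 -> 270
RT 180: heading 270 -> 90
FD 3.4: (32.7,-14.9) -> (32.7,-11.5) [heading=90, draw]
PD: pen down
BK 1.5: (32.7,-11.5) -> (32.7,-13) [heading=90, draw]
Final: pos=(32.7,-13), heading=90, 9 segment(s) drawn

Start position: (-4, -10)
Final position: (32.7, -13)
Distance = 36.822; >= 1e-6 -> NOT closed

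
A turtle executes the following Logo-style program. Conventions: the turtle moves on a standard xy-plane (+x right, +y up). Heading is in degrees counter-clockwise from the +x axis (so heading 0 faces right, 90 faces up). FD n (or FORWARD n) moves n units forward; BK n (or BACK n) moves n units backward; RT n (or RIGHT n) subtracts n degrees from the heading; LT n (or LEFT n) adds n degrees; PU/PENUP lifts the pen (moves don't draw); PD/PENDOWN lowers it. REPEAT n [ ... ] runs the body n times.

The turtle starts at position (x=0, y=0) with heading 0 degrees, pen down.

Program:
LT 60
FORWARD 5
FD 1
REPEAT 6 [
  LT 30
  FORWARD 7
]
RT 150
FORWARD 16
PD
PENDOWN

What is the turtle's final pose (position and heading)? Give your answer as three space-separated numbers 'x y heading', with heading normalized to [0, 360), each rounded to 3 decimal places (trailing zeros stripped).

Answer: -23.124 28.196 90

Derivation:
Executing turtle program step by step:
Start: pos=(0,0), heading=0, pen down
LT 60: heading 0 -> 60
FD 5: (0,0) -> (2.5,4.33) [heading=60, draw]
FD 1: (2.5,4.33) -> (3,5.196) [heading=60, draw]
REPEAT 6 [
  -- iteration 1/6 --
  LT 30: heading 60 -> 90
  FD 7: (3,5.196) -> (3,12.196) [heading=90, draw]
  -- iteration 2/6 --
  LT 30: heading 90 -> 120
  FD 7: (3,12.196) -> (-0.5,18.258) [heading=120, draw]
  -- iteration 3/6 --
  LT 30: heading 120 -> 150
  FD 7: (-0.5,18.258) -> (-6.562,21.758) [heading=150, draw]
  -- iteration 4/6 --
  LT 30: heading 150 -> 180
  FD 7: (-6.562,21.758) -> (-13.562,21.758) [heading=180, draw]
  -- iteration 5/6 --
  LT 30: heading 180 -> 210
  FD 7: (-13.562,21.758) -> (-19.624,18.258) [heading=210, draw]
  -- iteration 6/6 --
  LT 30: heading 210 -> 240
  FD 7: (-19.624,18.258) -> (-23.124,12.196) [heading=240, draw]
]
RT 150: heading 240 -> 90
FD 16: (-23.124,12.196) -> (-23.124,28.196) [heading=90, draw]
PD: pen down
PD: pen down
Final: pos=(-23.124,28.196), heading=90, 9 segment(s) drawn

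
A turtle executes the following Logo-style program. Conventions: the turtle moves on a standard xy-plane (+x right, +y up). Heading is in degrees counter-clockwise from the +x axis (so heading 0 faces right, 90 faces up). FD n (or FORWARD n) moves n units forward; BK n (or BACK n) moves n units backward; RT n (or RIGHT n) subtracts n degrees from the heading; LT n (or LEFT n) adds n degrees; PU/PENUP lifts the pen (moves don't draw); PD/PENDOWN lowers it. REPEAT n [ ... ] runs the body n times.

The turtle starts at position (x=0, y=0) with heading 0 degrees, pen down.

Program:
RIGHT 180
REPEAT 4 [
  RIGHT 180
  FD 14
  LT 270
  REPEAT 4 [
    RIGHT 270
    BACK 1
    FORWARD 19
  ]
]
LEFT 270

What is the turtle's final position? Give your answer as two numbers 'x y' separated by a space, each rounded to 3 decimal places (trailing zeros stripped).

Answer: 0 0

Derivation:
Executing turtle program step by step:
Start: pos=(0,0), heading=0, pen down
RT 180: heading 0 -> 180
REPEAT 4 [
  -- iteration 1/4 --
  RT 180: heading 180 -> 0
  FD 14: (0,0) -> (14,0) [heading=0, draw]
  LT 270: heading 0 -> 270
  REPEAT 4 [
    -- iteration 1/4 --
    RT 270: heading 270 -> 0
    BK 1: (14,0) -> (13,0) [heading=0, draw]
    FD 19: (13,0) -> (32,0) [heading=0, draw]
    -- iteration 2/4 --
    RT 270: heading 0 -> 90
    BK 1: (32,0) -> (32,-1) [heading=90, draw]
    FD 19: (32,-1) -> (32,18) [heading=90, draw]
    -- iteration 3/4 --
    RT 270: heading 90 -> 180
    BK 1: (32,18) -> (33,18) [heading=180, draw]
    FD 19: (33,18) -> (14,18) [heading=180, draw]
    -- iteration 4/4 --
    RT 270: heading 180 -> 270
    BK 1: (14,18) -> (14,19) [heading=270, draw]
    FD 19: (14,19) -> (14,0) [heading=270, draw]
  ]
  -- iteration 2/4 --
  RT 180: heading 270 -> 90
  FD 14: (14,0) -> (14,14) [heading=90, draw]
  LT 270: heading 90 -> 0
  REPEAT 4 [
    -- iteration 1/4 --
    RT 270: heading 0 -> 90
    BK 1: (14,14) -> (14,13) [heading=90, draw]
    FD 19: (14,13) -> (14,32) [heading=90, draw]
    -- iteration 2/4 --
    RT 270: heading 90 -> 180
    BK 1: (14,32) -> (15,32) [heading=180, draw]
    FD 19: (15,32) -> (-4,32) [heading=180, draw]
    -- iteration 3/4 --
    RT 270: heading 180 -> 270
    BK 1: (-4,32) -> (-4,33) [heading=270, draw]
    FD 19: (-4,33) -> (-4,14) [heading=270, draw]
    -- iteration 4/4 --
    RT 270: heading 270 -> 0
    BK 1: (-4,14) -> (-5,14) [heading=0, draw]
    FD 19: (-5,14) -> (14,14) [heading=0, draw]
  ]
  -- iteration 3/4 --
  RT 180: heading 0 -> 180
  FD 14: (14,14) -> (0,14) [heading=180, draw]
  LT 270: heading 180 -> 90
  REPEAT 4 [
    -- iteration 1/4 --
    RT 270: heading 90 -> 180
    BK 1: (0,14) -> (1,14) [heading=180, draw]
    FD 19: (1,14) -> (-18,14) [heading=180, draw]
    -- iteration 2/4 --
    RT 270: heading 180 -> 270
    BK 1: (-18,14) -> (-18,15) [heading=270, draw]
    FD 19: (-18,15) -> (-18,-4) [heading=270, draw]
    -- iteration 3/4 --
    RT 270: heading 270 -> 0
    BK 1: (-18,-4) -> (-19,-4) [heading=0, draw]
    FD 19: (-19,-4) -> (0,-4) [heading=0, draw]
    -- iteration 4/4 --
    RT 270: heading 0 -> 90
    BK 1: (0,-4) -> (0,-5) [heading=90, draw]
    FD 19: (0,-5) -> (0,14) [heading=90, draw]
  ]
  -- iteration 4/4 --
  RT 180: heading 90 -> 270
  FD 14: (0,14) -> (0,0) [heading=270, draw]
  LT 270: heading 270 -> 180
  REPEAT 4 [
    -- iteration 1/4 --
    RT 270: heading 180 -> 270
    BK 1: (0,0) -> (0,1) [heading=270, draw]
    FD 19: (0,1) -> (0,-18) [heading=270, draw]
    -- iteration 2/4 --
    RT 270: heading 270 -> 0
    BK 1: (0,-18) -> (-1,-18) [heading=0, draw]
    FD 19: (-1,-18) -> (18,-18) [heading=0, draw]
    -- iteration 3/4 --
    RT 270: heading 0 -> 90
    BK 1: (18,-18) -> (18,-19) [heading=90, draw]
    FD 19: (18,-19) -> (18,0) [heading=90, draw]
    -- iteration 4/4 --
    RT 270: heading 90 -> 180
    BK 1: (18,0) -> (19,0) [heading=180, draw]
    FD 19: (19,0) -> (0,0) [heading=180, draw]
  ]
]
LT 270: heading 180 -> 90
Final: pos=(0,0), heading=90, 36 segment(s) drawn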